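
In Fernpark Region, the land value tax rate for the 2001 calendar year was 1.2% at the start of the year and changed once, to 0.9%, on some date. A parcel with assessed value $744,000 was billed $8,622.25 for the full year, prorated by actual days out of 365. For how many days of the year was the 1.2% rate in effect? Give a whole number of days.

Let d = days at the first rate; then 365 − d days at the second rate.
$744,000 × [1.2%·d + 0.9%·(365−d)] / 365 = $8,622.25
Solving gives d = 315, so the new rate took effect on November 12, 2001.

315 days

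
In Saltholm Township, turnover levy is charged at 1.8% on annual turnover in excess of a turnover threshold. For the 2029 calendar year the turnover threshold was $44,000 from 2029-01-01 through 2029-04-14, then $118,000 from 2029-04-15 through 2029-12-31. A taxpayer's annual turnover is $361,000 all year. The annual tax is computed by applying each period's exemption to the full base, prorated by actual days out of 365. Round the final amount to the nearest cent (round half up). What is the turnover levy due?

$4,753.53

2029-01-01 to 2029-04-14: 104 days, exemption $44,000 → ($361,000 − $44,000) × 1.8% × 104/365 = $1,625.8192
2029-04-15 to 2029-12-31: 261 days, exemption $118,000 → ($361,000 − $118,000) × 1.8% × 261/365 = $3,127.7096
Total = $4,753.5288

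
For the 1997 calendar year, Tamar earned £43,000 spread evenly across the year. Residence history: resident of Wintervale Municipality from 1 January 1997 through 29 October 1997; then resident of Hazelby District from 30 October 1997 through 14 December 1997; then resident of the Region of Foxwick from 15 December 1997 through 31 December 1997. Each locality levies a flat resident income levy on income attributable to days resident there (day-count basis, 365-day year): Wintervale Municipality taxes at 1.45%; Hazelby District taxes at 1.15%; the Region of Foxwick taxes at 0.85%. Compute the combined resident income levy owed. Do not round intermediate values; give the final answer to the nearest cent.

Wintervale Municipality, 1 January – 29 October 1997: 302 days → £43,000 × 1.45% × 302/365 = £515.8822
Hazelby District, 30 October – 14 December 1997: 46 days → £43,000 × 1.15% × 46/365 = £62.3205
The Region of Foxwick, 15 December – 31 December 1997: 17 days → £43,000 × 0.85% × 17/365 = £17.0233
Total = £595.2260

£595.23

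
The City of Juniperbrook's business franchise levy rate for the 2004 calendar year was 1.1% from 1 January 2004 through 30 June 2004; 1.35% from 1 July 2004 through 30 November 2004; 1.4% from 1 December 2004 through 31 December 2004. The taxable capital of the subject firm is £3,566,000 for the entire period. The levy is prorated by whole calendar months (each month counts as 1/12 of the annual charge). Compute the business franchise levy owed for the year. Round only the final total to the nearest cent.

£43,832.08

1 January – 30 June 2004: 6 months at 1.1% → £3,566,000 × 1.1% × 6/12 = £19,613.0000
1 July – 30 November 2004: 5 months at 1.35% → £3,566,000 × 1.35% × 5/12 = £20,058.7500
1 December – 31 December 2004: 1 month at 1.4% → £3,566,000 × 1.4% × 1/12 = £4,160.3333
Total = £43,832.0833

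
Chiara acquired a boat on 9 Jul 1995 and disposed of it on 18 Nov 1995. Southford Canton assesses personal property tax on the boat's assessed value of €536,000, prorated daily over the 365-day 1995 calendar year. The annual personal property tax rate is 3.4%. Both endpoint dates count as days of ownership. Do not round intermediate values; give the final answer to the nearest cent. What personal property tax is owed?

Days held (9 Jul – 18 Nov 1995): 133 out of 365
Tax = €536,000 × 3.4% × 133/365 = €6,640.5260

€6,640.53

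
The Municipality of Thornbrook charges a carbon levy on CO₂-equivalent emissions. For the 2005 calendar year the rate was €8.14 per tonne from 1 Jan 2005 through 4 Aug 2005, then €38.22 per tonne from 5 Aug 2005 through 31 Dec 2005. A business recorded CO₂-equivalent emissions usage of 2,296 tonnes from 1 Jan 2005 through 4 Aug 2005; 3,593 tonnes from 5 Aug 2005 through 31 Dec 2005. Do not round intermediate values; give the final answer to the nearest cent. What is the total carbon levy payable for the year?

€156,013.90

1 Jan – 4 Aug 2005: 2,296 tonnes at €8.14/tonne → €18,689.44
5 Aug – 31 Dec 2005: 3,593 tonnes at €38.22/tonne → €137,324.46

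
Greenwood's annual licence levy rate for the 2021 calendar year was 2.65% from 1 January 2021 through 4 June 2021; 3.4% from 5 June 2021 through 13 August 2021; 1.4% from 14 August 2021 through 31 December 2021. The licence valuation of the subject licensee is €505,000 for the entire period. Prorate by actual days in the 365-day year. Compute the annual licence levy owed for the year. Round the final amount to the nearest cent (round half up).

€11,687.64

1 January – 4 June 2021: 155 days at 2.65% → €505,000 × 2.65% × 155/365 = €5,682.9795
5 June – 13 August 2021: 70 days at 3.4% → €505,000 × 3.4% × 70/365 = €3,292.8767
14 August – 31 December 2021: 140 days at 1.4% → €505,000 × 1.4% × 140/365 = €2,711.7808
Total = €11,687.6370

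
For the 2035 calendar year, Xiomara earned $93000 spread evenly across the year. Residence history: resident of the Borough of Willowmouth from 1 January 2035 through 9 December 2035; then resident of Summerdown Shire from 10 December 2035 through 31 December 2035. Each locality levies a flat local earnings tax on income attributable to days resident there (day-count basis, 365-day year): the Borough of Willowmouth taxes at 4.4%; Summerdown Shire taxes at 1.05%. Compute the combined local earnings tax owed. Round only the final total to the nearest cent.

$3904.22

The Borough of Willowmouth, 1 January – 9 December 2035: 343 days → $93000 × 4.4% × 343/365 = $3845.3589
Summerdown Shire, 10 December – 31 December 2035: 22 days → $93000 × 1.05% × 22/365 = $58.8575
Total = $3904.2164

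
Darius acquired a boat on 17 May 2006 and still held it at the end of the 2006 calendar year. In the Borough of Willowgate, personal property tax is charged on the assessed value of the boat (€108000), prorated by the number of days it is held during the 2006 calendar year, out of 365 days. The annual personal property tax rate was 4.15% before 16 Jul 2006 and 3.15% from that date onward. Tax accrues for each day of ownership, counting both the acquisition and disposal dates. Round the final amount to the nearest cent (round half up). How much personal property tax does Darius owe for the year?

17 May – 15 Jul 2006: 60 days at 4.15% → €108000 × 4.15% × 60/365 = €736.7671
16 Jul – 31 Dec 2006: 169 days at 3.15% → €108000 × 3.15% × 169/365 = €1575.1726
Total = €2311.9397

€2311.94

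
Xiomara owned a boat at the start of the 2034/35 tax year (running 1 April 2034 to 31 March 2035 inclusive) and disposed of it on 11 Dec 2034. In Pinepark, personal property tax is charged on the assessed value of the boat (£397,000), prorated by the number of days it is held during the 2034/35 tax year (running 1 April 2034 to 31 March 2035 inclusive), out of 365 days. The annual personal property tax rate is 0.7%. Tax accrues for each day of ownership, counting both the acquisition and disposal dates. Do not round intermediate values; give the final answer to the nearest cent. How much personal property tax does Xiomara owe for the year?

£1,941.49

Days held (1 Apr – 11 Dec 2034): 255 out of 365
Tax = £397,000 × 0.7% × 255/365 = £1,941.4932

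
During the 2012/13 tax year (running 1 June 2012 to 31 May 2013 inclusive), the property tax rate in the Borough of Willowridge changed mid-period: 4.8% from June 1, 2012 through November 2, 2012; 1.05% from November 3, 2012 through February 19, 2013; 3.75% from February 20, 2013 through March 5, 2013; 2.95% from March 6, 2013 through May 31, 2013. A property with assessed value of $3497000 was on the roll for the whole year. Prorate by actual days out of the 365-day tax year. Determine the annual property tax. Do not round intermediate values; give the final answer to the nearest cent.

June 1 – November 2, 2012: 155 days at 4.8% → $3497000 × 4.8% × 155/365 = $71281.3151
November 3, 2012 – February 19, 2013: 109 days at 1.05% → $3497000 × 1.05% × 109/365 = $10965.2507
February 20 – March 5, 2013: 14 days at 3.75% → $3497000 × 3.75% × 14/365 = $5029.9315
March 6 – May 31, 2013: 87 days at 2.95% → $3497000 × 2.95% × 87/365 = $24589.1795
Total = $111865.6767

$111865.68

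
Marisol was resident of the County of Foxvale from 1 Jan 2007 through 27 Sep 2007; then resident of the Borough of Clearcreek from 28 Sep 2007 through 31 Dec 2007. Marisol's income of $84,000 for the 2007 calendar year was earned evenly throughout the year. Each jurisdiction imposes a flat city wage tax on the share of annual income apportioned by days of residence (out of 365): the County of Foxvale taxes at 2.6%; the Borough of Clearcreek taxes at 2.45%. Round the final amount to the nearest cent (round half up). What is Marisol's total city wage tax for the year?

$2,151.21

The County of Foxvale, 1 Jan – 27 Sep 2007: 270 days → $84,000 × 2.6% × 270/365 = $1,615.5616
The Borough of Clearcreek, 28 Sep – 31 Dec 2007: 95 days → $84,000 × 2.45% × 95/365 = $535.6438
Total = $2,151.2055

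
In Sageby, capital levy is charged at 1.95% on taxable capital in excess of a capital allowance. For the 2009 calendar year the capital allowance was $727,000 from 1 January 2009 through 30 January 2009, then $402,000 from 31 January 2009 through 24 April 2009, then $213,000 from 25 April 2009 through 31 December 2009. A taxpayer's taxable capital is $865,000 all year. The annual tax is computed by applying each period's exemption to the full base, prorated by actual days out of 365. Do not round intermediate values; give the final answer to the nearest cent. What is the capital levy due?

1 January – 30 January 2009: 30 days, exemption $727,000 → ($865,000 − $727,000) × 1.95% × 30/365 = $221.1781
31 January – 24 April 2009: 84 days, exemption $402,000 → ($865,000 − $402,000) × 1.95% × 84/365 = $2,077.7918
25 April – 31 December 2009: 251 days, exemption $213,000 → ($865,000 − $213,000) × 1.95% × 251/365 = $8,743.0521
Total = $11,042.0219

$11,042.02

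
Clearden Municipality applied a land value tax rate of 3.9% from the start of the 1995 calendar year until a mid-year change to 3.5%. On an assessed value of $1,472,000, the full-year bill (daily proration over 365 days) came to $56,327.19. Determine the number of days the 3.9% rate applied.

298 days

Let d = days at the first rate; then 365 − d days at the second rate.
$1,472,000 × [3.9%·d + 3.5%·(365−d)] / 365 = $56,327.19
Solving gives d = 298, so the new rate took effect on 26 October 1995.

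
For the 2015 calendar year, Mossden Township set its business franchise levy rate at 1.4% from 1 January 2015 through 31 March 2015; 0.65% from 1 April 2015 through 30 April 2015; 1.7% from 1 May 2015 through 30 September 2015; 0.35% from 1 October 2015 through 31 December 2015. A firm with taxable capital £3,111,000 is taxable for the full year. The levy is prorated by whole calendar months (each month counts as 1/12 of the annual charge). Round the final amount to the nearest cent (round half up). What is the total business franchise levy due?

£37,332.00

1 January – 31 March 2015: 3 months at 1.4% → £3,111,000 × 1.4% × 3/12 = £10,888.5000
1 April – 30 April 2015: 1 month at 0.65% → £3,111,000 × 0.65% × 1/12 = £1,685.1250
1 May – 30 September 2015: 5 months at 1.7% → £3,111,000 × 1.7% × 5/12 = £22,036.2500
1 October – 31 December 2015: 3 months at 0.35% → £3,111,000 × 0.35% × 3/12 = £2,722.1250
Total = £37,332.0000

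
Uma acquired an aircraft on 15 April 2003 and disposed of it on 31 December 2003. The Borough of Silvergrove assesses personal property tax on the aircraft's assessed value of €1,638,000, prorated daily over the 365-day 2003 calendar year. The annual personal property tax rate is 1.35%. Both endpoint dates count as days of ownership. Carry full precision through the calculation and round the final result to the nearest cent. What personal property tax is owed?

€15,812.31

Days held (15 April – 31 December 2003): 261 out of 365
Tax = €1,638,000 × 1.35% × 261/365 = €15,812.3096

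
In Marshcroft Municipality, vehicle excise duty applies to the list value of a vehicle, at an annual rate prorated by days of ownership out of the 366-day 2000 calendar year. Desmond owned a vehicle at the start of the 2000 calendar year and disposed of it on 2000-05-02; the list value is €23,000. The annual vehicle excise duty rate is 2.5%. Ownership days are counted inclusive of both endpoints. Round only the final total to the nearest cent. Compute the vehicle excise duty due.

Days held (2000-01-01 to 2000-05-02): 123 out of 366
Tax = €23,000 × 2.5% × 123/366 = €193.2377

€193.24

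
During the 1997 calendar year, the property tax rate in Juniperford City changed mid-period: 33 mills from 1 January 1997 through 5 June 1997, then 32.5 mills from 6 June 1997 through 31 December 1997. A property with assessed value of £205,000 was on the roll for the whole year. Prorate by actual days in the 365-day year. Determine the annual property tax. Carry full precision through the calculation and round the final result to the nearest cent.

£6,706.31

1 January – 5 June 1997: 156 days at 33 mills → £205,000 × 3.3% × 156/365 = £2,891.3425
6 June – 31 December 1997: 209 days at 32.5 mills → £205,000 × 3.25% × 209/365 = £3,814.9658
Total = £6,706.3082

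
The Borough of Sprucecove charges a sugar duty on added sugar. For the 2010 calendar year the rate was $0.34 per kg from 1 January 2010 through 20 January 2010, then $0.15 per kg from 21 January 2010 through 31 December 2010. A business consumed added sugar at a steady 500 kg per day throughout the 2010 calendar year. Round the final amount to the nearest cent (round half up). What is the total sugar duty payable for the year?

$29,275.00

1 January – 20 January 2010: 20 days × 500 kg/day = 10,000 kg at $0.34/kg → $3,400.00
21 January – 31 December 2010: 345 days × 500 kg/day = 172,500 kg at $0.15/kg → $25,875.00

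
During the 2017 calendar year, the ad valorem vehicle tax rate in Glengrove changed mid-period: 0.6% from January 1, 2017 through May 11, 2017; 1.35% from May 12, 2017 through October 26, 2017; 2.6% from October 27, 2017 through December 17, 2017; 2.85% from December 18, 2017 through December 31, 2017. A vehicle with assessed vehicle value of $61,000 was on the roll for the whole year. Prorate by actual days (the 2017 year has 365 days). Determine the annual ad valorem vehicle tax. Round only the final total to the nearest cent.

January 1 – May 11, 2017: 131 days at 0.6% → $61,000 × 0.6% × 131/365 = $131.3589
May 12 – October 26, 2017: 168 days at 1.35% → $61,000 × 1.35% × 168/365 = $379.0356
October 27 – December 17, 2017: 52 days at 2.6% → $61,000 × 2.6% × 52/365 = $225.9507
December 18 – December 31, 2017: 14 days at 2.85% → $61,000 × 2.85% × 14/365 = $66.6822
Total = $803.0274

$803.03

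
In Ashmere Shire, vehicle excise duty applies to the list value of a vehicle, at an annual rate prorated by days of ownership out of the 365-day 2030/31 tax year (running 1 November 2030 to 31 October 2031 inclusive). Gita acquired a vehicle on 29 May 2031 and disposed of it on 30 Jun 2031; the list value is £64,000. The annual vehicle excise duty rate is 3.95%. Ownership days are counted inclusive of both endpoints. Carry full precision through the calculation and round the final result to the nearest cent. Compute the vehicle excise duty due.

Days held (29 May – 30 Jun 2031): 33 out of 365
Tax = £64,000 × 3.95% × 33/365 = £228.5589

£228.56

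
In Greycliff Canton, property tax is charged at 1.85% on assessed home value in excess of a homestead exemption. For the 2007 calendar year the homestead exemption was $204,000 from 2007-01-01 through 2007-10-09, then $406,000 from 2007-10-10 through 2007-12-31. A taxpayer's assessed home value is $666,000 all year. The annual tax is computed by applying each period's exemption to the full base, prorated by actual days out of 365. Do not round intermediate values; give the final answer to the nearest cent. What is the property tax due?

2007-01-01 to 2007-10-09: 282 days, exemption $204,000 → ($666,000 − $204,000) × 1.85% × 282/365 = $6,603.4356
2007-10-10 to 2007-12-31: 83 days, exemption $406,000 → ($666,000 − $406,000) × 1.85% × 83/365 = $1,093.7808
Total = $7,697.2164

$7,697.22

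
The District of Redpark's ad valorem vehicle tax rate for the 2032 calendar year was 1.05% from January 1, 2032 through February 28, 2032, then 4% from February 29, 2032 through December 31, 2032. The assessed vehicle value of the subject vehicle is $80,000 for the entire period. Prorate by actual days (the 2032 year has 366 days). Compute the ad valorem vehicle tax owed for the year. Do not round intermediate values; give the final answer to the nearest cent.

January 1 – February 28, 2032: 59 days at 1.05% → $80,000 × 1.05% × 59/366 = $135.4098
February 29 – December 31, 2032: 307 days at 4% → $80,000 × 4% × 307/366 = $2,684.1530
Total = $2,819.5628

$2,819.56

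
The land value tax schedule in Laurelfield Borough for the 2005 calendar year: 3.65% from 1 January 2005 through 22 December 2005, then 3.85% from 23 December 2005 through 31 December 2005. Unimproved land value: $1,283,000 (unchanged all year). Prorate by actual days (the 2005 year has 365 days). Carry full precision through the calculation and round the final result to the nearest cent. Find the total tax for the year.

$46,892.77

1 January – 22 December 2005: 356 days at 3.65% → $1,283,000 × 3.65% × 356/365 = $45,674.8000
23 December – 31 December 2005: 9 days at 3.85% → $1,283,000 × 3.85% × 9/365 = $1,217.9712
Total = $46,892.7712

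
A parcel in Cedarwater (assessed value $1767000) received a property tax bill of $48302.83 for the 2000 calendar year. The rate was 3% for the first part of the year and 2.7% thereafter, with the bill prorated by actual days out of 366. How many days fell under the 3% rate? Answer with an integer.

41 days

Let d = days at the first rate; then 366 − d days at the second rate.
$1767000 × [3%·d + 2.7%·(366−d)] / 366 = $48302.83
Solving gives d = 41, so the new rate took effect on 11 Feb 2000.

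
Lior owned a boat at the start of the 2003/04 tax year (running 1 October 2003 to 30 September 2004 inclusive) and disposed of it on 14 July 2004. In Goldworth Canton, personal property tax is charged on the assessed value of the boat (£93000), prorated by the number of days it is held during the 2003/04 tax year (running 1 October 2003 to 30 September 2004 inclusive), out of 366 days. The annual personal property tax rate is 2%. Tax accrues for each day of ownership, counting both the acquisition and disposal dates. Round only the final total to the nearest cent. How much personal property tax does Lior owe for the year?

Days held (1 October 2003 – 14 July 2004): 288 out of 366
Tax = £93000 × 2% × 288/366 = £1463.6066

£1463.61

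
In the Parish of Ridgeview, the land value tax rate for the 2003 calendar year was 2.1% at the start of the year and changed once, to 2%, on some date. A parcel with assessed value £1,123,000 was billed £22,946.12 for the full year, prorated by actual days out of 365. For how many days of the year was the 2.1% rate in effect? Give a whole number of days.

158 days

Let d = days at the first rate; then 365 − d days at the second rate.
£1,123,000 × [2.1%·d + 2%·(365−d)] / 365 = £22,946.12
Solving gives d = 158, so the new rate took effect on June 8, 2003.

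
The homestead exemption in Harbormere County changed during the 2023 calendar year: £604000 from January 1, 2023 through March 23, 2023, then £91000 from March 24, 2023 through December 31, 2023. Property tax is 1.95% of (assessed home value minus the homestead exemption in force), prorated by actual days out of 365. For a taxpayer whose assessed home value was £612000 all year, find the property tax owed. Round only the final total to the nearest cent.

January 1 – March 23, 2023: 82 days, exemption £604000 → (£612000 − £604000) × 1.95% × 82/365 = £35.0466
March 24 – December 31, 2023: 283 days, exemption £91000 → (£612000 − £91000) × 1.95% × 283/365 = £7877.0918
Total = £7912.1384

£7912.14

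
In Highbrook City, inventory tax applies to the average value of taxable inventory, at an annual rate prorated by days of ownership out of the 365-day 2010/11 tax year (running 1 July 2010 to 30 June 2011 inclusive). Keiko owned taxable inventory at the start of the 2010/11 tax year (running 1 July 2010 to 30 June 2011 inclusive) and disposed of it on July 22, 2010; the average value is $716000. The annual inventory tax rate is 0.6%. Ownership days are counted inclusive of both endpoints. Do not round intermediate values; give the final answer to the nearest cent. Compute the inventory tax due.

$258.94

Days held (July 1 – July 22, 2010): 22 out of 365
Tax = $716000 × 0.6% × 22/365 = $258.9370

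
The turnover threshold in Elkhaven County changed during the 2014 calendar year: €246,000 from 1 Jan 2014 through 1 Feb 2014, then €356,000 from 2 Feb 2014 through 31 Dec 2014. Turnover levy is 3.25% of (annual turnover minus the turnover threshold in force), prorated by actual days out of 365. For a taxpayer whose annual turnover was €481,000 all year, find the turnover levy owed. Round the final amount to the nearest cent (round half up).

€4,375.92

1 Jan – 1 Feb 2014: 32 days, exemption €246,000 → (€481,000 − €246,000) × 3.25% × 32/365 = €669.5890
2 Feb – 31 Dec 2014: 333 days, exemption €356,000 → (€481,000 − €356,000) × 3.25% × 333/365 = €3,706.3356
Total = €4,375.9247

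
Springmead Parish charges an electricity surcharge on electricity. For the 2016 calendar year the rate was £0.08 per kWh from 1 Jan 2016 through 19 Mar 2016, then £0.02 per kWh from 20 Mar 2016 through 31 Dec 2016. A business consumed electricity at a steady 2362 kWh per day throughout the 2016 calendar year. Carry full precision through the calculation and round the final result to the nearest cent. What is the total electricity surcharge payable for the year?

£28,485.72

1 Jan – 19 Mar 2016: 79 days × 2362 kWh/day = 186,598 kWh at £0.08/kWh → £14,927.84
20 Mar – 31 Dec 2016: 287 days × 2362 kWh/day = 677,894 kWh at £0.02/kWh → £13,557.88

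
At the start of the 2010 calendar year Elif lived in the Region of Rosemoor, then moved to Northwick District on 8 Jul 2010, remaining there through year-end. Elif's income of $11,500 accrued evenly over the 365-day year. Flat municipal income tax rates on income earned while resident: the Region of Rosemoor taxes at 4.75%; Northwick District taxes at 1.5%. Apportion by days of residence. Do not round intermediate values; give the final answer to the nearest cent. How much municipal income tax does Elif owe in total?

The Region of Rosemoor, 1 Jan – 7 Jul 2010: 188 days → $11,500 × 4.75% × 188/365 = $281.3562
Northwick District, 8 Jul – 31 Dec 2010: 177 days → $11,500 × 1.5% × 177/365 = $83.6507
Total = $365.0068

$365.01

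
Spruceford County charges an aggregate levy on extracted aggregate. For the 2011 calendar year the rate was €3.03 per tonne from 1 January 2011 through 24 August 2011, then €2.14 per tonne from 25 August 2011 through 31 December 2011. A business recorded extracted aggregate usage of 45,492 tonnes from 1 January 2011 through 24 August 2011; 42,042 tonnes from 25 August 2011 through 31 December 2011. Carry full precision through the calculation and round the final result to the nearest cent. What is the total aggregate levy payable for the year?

€227,810.64

1 January – 24 August 2011: 45,492 tonnes at €3.03/tonne → €137,840.76
25 August – 31 December 2011: 42,042 tonnes at €2.14/tonne → €89,969.88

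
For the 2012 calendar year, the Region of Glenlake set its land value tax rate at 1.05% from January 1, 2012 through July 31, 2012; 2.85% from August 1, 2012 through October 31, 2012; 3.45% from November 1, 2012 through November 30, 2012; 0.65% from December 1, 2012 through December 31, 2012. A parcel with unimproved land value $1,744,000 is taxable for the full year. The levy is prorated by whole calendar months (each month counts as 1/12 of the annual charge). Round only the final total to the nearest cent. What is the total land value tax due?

January 1 – July 31, 2012: 7 months at 1.05% → $1,744,000 × 1.05% × 7/12 = $10,682.0000
August 1 – October 31, 2012: 3 months at 2.85% → $1,744,000 × 2.85% × 3/12 = $12,426.0000
November 1 – November 30, 2012: 1 month at 3.45% → $1,744,000 × 3.45% × 1/12 = $5,014.0000
December 1 – December 31, 2012: 1 month at 0.65% → $1,744,000 × 0.65% × 1/12 = $944.6667
Total = $29,066.6667

$29,066.67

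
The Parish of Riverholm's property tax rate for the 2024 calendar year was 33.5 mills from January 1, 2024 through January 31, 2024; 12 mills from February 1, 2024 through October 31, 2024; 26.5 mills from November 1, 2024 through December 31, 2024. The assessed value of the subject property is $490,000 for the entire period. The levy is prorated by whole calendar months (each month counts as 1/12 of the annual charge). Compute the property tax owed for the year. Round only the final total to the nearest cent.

January 1 – January 31, 2024: 1 month at 33.5 mills → $490,000 × 3.35% × 1/12 = $1,367.9167
February 1 – October 31, 2024: 9 months at 12 mills → $490,000 × 1.2% × 9/12 = $4,410.0000
November 1 – December 31, 2024: 2 months at 26.5 mills → $490,000 × 2.65% × 2/12 = $2,164.1667
Total = $7,942.0833

$7,942.08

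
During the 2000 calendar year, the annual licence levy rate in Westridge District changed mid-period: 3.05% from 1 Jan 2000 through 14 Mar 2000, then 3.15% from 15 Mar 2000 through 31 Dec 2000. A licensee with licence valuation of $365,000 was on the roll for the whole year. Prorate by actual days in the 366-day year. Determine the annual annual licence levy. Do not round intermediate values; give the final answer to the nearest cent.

$11,423.70

1 Jan – 14 Mar 2000: 74 days at 3.05% → $365,000 × 3.05% × 74/366 = $2,250.8333
15 Mar – 31 Dec 2000: 292 days at 3.15% → $365,000 × 3.15% × 292/366 = $9,172.8689
Total = $11,423.7022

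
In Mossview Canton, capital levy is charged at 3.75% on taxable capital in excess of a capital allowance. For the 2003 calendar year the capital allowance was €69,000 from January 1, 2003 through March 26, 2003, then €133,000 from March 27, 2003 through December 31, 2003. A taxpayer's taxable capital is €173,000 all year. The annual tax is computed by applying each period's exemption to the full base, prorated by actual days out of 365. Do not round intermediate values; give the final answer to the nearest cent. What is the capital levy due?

€2,058.90

January 1 – March 26, 2003: 85 days, exemption €69,000 → (€173,000 − €69,000) × 3.75% × 85/365 = €908.2192
March 27 – December 31, 2003: 280 days, exemption €133,000 → (€173,000 − €133,000) × 3.75% × 280/365 = €1,150.6849
Total = €2,058.9041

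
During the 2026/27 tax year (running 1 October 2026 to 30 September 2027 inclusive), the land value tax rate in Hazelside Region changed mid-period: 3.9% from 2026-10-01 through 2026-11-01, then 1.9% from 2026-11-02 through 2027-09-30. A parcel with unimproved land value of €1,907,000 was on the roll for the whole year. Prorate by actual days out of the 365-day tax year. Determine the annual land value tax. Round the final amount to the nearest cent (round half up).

2026-10-01 to 2026-11-01: 32 days at 3.9% → €1,907,000 × 3.9% × 32/365 = €6,520.3726
2026-11-02 to 2027-09-30: 333 days at 1.9% → €1,907,000 × 1.9% × 333/365 = €33,056.4082
Total = €39,576.7808

€39,576.78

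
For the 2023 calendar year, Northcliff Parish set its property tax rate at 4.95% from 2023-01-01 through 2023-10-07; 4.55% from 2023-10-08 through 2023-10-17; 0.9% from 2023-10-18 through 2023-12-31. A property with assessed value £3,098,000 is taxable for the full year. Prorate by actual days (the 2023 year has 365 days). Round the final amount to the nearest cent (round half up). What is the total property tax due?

£127,230.19

2023-01-01 to 2023-10-07: 280 days at 4.95% → £3,098,000 × 4.95% × 280/365 = £117,639.1233
2023-10-08 to 2023-10-17: 10 days at 4.55% → £3,098,000 × 4.55% × 10/365 = £3,861.8904
2023-10-18 to 2023-12-31: 75 days at 0.9% → £3,098,000 × 0.9% × 75/365 = £5,729.1781
Total = £127,230.1918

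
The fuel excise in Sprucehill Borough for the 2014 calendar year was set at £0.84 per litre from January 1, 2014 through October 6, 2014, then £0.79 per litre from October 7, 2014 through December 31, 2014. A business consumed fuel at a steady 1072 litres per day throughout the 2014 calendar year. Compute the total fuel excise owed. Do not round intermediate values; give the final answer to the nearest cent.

£324,065.60

January 1 – October 6, 2014: 279 days × 1072 litres/day = 299,088 litres at £0.84/litre → £251,233.92
October 7 – December 31, 2014: 86 days × 1072 litres/day = 92,192 litres at £0.79/litre → £72,831.68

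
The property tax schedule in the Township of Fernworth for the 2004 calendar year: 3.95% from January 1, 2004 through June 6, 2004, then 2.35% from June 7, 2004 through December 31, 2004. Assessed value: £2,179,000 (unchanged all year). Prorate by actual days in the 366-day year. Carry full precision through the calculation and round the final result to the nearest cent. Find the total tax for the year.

£66,257.08

January 1 – June 6, 2004: 158 days at 3.95% → £2,179,000 × 3.95% × 158/366 = £37,156.1175
June 7 – December 31, 2004: 208 days at 2.35% → £2,179,000 × 2.35% × 208/366 = £29,100.9617
Total = £66,257.0792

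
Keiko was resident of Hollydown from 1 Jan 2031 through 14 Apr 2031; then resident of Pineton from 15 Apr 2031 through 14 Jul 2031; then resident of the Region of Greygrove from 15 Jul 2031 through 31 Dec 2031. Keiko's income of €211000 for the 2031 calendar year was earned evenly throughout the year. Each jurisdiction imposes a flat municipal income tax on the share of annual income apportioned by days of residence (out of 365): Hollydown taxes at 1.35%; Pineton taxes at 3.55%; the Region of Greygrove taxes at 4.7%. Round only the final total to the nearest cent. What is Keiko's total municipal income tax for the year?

Hollydown, 1 Jan – 14 Apr 2031: 104 days → €211000 × 1.35% × 104/365 = €811.6274
Pineton, 15 Apr – 14 Jul 2031: 91 days → €211000 × 3.55% × 91/365 = €1867.4945
The Region of Greygrove, 15 Jul – 31 Dec 2031: 170 days → €211000 × 4.7% × 170/365 = €4618.8767
Total = €7297.9986

€7298.00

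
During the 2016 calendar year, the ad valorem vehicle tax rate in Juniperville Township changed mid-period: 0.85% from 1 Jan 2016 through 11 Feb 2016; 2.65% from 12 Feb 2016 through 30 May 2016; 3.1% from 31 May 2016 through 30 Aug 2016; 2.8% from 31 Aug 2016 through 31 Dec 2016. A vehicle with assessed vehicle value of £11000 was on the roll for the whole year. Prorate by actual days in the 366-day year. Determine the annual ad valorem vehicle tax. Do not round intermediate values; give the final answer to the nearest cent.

£286.77

1 Jan – 11 Feb 2016: 42 days at 0.85% → £11000 × 0.85% × 42/366 = £10.7295
12 Feb – 30 May 2016: 109 days at 2.65% → £11000 × 2.65% × 109/366 = £86.8128
31 May – 30 Aug 2016: 92 days at 3.1% → £11000 × 3.1% × 92/366 = £85.7158
31 Aug – 31 Dec 2016: 123 days at 2.8% → £11000 × 2.8% × 123/366 = £103.5082
Total = £286.7664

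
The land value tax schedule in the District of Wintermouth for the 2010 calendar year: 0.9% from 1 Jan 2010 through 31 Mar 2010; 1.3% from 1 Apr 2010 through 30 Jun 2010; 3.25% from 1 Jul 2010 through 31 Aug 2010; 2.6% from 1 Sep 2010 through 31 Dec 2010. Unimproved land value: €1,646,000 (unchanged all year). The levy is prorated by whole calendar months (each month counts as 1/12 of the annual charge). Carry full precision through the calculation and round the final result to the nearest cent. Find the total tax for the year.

1 Jan – 31 Mar 2010: 3 months at 0.9% → €1,646,000 × 0.9% × 3/12 = €3,703.5000
1 Apr – 30 Jun 2010: 3 months at 1.3% → €1,646,000 × 1.3% × 3/12 = €5,349.5000
1 Jul – 31 Aug 2010: 2 months at 3.25% → €1,646,000 × 3.25% × 2/12 = €8,915.8333
1 Sep – 31 Dec 2010: 4 months at 2.6% → €1,646,000 × 2.6% × 4/12 = €14,265.3333
Total = €32,234.1667

€32,234.17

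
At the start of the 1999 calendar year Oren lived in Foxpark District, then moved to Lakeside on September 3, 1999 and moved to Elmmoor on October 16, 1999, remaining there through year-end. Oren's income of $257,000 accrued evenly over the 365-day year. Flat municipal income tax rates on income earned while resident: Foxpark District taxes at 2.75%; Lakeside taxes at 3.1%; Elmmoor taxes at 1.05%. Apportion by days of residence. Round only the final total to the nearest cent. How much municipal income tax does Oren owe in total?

$6,251.79

Foxpark District, January 1 – September 2, 1999: 245 days → $257,000 × 2.75% × 245/365 = $4,743.9384
Lakeside, September 3 – October 15, 1999: 43 days → $257,000 × 3.1% × 43/365 = $938.5781
Elmmoor, October 16 – December 31, 1999: 77 days → $257,000 × 1.05% × 77/365 = $569.2726
Total = $6,251.7890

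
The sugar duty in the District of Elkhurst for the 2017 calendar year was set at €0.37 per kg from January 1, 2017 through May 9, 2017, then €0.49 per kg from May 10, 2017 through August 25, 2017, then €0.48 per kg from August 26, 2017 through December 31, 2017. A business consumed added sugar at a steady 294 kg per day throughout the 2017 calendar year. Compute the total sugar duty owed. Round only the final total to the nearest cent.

€47,654.46

January 1 – May 9, 2017: 129 days × 294 kg/day = 37,926 kg at €0.37/kg → €14,032.62
May 10 – August 25, 2017: 108 days × 294 kg/day = 31,752 kg at €0.49/kg → €15,558.48
August 26 – December 31, 2017: 128 days × 294 kg/day = 37,632 kg at €0.48/kg → €18,063.36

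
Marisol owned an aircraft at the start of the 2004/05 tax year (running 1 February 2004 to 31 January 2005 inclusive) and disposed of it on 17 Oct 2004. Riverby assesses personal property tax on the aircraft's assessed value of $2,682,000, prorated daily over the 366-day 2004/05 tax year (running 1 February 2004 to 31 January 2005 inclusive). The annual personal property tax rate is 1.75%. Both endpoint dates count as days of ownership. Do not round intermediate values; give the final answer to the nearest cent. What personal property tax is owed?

$33,341.80

Days held (1 Feb – 17 Oct 2004): 260 out of 366
Tax = $2,682,000 × 1.75% × 260/366 = $33,341.8033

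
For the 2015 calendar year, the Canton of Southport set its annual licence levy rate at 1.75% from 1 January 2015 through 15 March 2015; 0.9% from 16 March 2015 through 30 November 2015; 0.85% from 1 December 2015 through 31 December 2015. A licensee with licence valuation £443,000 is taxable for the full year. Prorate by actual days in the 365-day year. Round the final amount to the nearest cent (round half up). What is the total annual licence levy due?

£4,731.60

1 January – 15 March 2015: 74 days at 1.75% → £443,000 × 1.75% × 74/365 = £1,571.7397
16 March – 30 November 2015: 260 days at 0.9% → £443,000 × 0.9% × 260/365 = £2,840.0548
1 December – 31 December 2015: 31 days at 0.85% → £443,000 × 0.85% × 31/365 = £319.8096
Total = £4,731.6041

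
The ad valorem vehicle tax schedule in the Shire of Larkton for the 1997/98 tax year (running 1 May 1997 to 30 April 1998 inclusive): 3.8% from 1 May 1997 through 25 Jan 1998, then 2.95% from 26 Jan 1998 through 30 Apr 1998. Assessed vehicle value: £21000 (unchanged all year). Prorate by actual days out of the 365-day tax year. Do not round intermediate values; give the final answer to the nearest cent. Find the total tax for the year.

£751.54

1 May 1997 – 25 Jan 1998: 270 days at 3.8% → £21000 × 3.8% × 270/365 = £590.3014
26 Jan – 30 Apr 1998: 95 days at 2.95% → £21000 × 2.95% × 95/365 = £161.2397
Total = £751.5411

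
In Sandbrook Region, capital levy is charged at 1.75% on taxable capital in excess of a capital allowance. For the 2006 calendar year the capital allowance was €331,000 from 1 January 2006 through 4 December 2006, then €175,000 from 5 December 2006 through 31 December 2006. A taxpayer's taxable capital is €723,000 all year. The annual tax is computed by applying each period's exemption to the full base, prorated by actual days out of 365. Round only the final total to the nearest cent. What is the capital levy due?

1 January – 4 December 2006: 338 days, exemption €331,000 → (€723,000 − €331,000) × 1.75% × 338/365 = €6,352.5479
5 December – 31 December 2006: 27 days, exemption €175,000 → (€723,000 − €175,000) × 1.75% × 27/365 = €709.3973
Total = €7,061.9452

€7,061.95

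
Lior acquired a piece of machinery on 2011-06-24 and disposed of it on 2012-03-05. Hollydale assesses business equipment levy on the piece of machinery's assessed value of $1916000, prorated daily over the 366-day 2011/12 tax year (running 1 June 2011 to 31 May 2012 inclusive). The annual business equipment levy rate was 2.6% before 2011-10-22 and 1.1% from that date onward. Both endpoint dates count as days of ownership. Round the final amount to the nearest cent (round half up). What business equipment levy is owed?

2011-06-24 to 2011-10-21: 120 days at 2.6% → $1916000 × 2.6% × 120/366 = $16333.1148
2011-10-22 to 2012-03-05: 136 days at 1.1% → $1916000 × 1.1% × 136/366 = $7831.5191
Total = $24164.6339

$24164.63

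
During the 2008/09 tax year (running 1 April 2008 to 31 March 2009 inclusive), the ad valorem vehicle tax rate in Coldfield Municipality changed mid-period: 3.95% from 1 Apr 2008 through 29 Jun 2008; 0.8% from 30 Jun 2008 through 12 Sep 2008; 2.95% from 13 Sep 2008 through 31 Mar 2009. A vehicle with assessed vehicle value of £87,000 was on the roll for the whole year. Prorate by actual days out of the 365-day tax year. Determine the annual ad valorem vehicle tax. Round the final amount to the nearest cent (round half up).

£2,396.67

1 Apr – 29 Jun 2008: 90 days at 3.95% → £87,000 × 3.95% × 90/365 = £847.3562
30 Jun – 12 Sep 2008: 75 days at 0.8% → £87,000 × 0.8% × 75/365 = £143.0137
13 Sep 2008 – 31 Mar 2009: 200 days at 2.95% → £87,000 × 2.95% × 200/365 = £1,406.3014
Total = £2,396.6712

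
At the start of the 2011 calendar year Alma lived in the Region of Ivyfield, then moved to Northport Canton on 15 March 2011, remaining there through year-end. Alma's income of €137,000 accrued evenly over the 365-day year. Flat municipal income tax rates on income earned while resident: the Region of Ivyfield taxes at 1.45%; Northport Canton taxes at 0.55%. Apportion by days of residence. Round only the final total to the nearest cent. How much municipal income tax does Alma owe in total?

€1,000.10

The Region of Ivyfield, 1 January – 14 March 2011: 73 days → €137,000 × 1.45% × 73/365 = €397.3000
Northport Canton, 15 March – 31 December 2011: 292 days → €137,000 × 0.55% × 292/365 = €602.8000
Total = €1,000.1000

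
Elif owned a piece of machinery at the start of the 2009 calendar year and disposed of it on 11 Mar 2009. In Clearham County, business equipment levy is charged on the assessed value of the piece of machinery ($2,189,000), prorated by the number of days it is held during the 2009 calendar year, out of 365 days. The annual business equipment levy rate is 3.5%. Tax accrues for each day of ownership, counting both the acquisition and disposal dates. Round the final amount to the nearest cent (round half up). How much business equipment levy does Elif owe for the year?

Days held (1 Jan – 11 Mar 2009): 70 out of 365
Tax = $2,189,000 × 3.5% × 70/365 = $14,693.2877

$14,693.29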